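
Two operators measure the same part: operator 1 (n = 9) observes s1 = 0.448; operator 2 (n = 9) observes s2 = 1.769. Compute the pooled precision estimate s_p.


s_p = sqrt(((n1-1)*s1^2 + (n2-1)*s2^2) / (n1+n2-2))
numerator = (9-1)*0.448^2 + (9-1)*1.769^2 = 1.605632 + 25.034888 = 26.64052
denominator = 9 + 9 - 2 = 16
s_p^2 = 26.64052 / 16 = 1.6650325
s_p = sqrt(1.6650325) = 1.2904

1.2904


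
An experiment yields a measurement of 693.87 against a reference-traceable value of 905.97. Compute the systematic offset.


Systematic error = measured - true
= 693.87 - 905.97
= -212.1000

-212.1000


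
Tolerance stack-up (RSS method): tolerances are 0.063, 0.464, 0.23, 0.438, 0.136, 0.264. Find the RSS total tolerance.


RSS = sqrt(0.063^2 + 0.464^2 + 0.23^2 + 0.438^2 + 0.136^2 + 0.264^2)
= sqrt(0.552201)
= 0.7431

0.7431


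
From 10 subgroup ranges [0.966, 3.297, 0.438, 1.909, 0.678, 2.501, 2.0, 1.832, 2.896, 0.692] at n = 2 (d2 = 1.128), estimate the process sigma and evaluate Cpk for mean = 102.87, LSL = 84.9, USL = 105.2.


R_bar = (0.966 + 3.297 + 0.438 + 1.909 + 0.678 + 2.501 + 2.0 + 1.832 + 2.896 + 0.692) / 10 = 1.7209
sigma = R_bar / d2 = 1.7209 / 1.128 = 1.5256206
Cp = (USL - LSL)/(6*sigma) = (105.2 - 84.9)/(6*1.5256206) = 2.2177
Cpu = (105.2 - 102.87)/(3*1.5256206) = 0.5091
Cpl = (102.87 - 84.9)/(3*1.5256206) = 3.9263
Cpk = min(Cpu, Cpl) = 0.5091

0.5091


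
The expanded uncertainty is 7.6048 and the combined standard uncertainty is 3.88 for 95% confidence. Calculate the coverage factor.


k = U / uc
k = 7.6048 / 3.88
k = 1.96

1.96


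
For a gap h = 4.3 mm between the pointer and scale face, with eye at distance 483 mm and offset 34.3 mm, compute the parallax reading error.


error = h * offset / d
= 4.3 * 34.3 / 483
= 0.3054

0.3054


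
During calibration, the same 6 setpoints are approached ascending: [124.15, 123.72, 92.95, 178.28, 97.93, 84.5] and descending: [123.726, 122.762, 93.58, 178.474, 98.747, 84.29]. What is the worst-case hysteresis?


|124.15 - 123.726| = 0.4240
|123.72 - 122.762| = 0.9580
|92.95 - 93.58| = 0.6300
|178.28 - 178.474| = 0.1940
|97.93 - 98.747| = 0.8170
|84.5 - 84.29| = 0.2100
hysteresis = max(diffs) = 0.9580

0.9580


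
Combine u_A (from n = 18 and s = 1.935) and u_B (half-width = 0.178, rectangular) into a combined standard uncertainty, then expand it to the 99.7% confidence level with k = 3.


u_A = s / sqrt(n) = 1.935 / sqrt(18) = 0.45608387
u_B = half_width / sqrt(3) = 0.178 / sqrt(3) = 0.10276835
uc = sqrt(u_A^2 + u_B^2) = sqrt(0.45608387^2 + 0.10276835^2) = 0.4675188
U = k * uc = 3 * 0.4675188
U = 1.4026

1.4026


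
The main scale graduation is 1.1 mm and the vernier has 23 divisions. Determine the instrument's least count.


LC = MSD / n_div
= 1.1 / 23
= 0.0478

0.0478


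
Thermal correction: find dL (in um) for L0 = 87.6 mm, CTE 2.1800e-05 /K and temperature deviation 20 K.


dL = L * alpha * dT
= 87.6 * 2.1800e-05 * 20
= 0.0381936 mm
dL_um = 0.0381936 * 1000 = 38.1936 um

38.1936


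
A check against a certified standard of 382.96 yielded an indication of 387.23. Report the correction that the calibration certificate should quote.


Correction = standard - reading
= 382.96 - 387.23
= -4.2700

-4.2700


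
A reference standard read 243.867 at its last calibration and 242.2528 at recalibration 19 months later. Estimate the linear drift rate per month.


rate = (v2 - v1) / months
= (242.2528 - 243.867) / 19
= -1.6142 / 19
= -0.0850

-0.0850


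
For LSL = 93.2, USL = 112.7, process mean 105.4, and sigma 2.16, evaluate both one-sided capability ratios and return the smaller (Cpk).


Cpu = (USL - mean) / (3*sigma) = (112.7 - 105.4) / (3*2.16) = 1.1265
Cpl = (mean - LSL) / (3*sigma) = (105.4 - 93.2) / (3*2.16) = 1.8827
Cpk = min(Cpu, Cpl) = 1.1265

1.1265


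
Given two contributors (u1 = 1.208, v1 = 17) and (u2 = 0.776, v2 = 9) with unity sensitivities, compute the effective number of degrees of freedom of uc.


uc = sqrt(u1^2 + u2^2) = sqrt(1.208^2 + 0.776^2) = 1.4357716
v_eff = uc^4 / (u1^4/v1 + u2^4/v2)
= 1.4357716^4 / (1.208^4/17 + 0.776^4/9)
= 4.2495352 / 0.16555251
v_eff = 25.6688

25.6688


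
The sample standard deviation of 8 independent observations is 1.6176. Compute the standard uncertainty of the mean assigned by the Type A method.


u_A = s / sqrt(n)
u_A = 1.6176 / sqrt(8)
u_A = 1.6176 / 2.8284271
u_A = 0.5719

0.5719


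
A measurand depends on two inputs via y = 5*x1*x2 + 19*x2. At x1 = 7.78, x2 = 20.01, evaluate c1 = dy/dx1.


y = 5*x1*x2 + 19*x2
dy/dx1 = 5*x2
Evaluate at x2 = 20.01: c1 = 5 * 20.01
c1 = 100.0500

100.0500


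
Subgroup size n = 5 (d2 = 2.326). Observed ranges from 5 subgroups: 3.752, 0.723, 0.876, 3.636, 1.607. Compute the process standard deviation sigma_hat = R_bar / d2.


R_bar = (3.752 + 0.723 + 0.876 + 3.636 + 1.607) / 5
R_bar = 10.594 / 5 = 2.1188
sigma_hat = R_bar / d2 = 2.1188 / 2.326 = 0.9109

0.9109


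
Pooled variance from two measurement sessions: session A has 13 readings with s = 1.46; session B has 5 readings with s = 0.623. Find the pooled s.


s_p = sqrt(((n1-1)*s1^2 + (n2-1)*s2^2) / (n1+n2-2))
numerator = (13-1)*1.46^2 + (5-1)*0.623^2 = 25.5792 + 1.552516 = 27.131716
denominator = 13 + 5 - 2 = 16
s_p^2 = 27.131716 / 16 = 1.6957323
s_p = sqrt(1.6957323) = 1.3022

1.3022


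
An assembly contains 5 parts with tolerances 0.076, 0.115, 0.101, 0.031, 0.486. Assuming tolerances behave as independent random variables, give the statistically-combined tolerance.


RSS = sqrt(0.076^2 + 0.115^2 + 0.101^2 + 0.031^2 + 0.486^2)
= sqrt(0.266359)
= 0.5161

0.5161


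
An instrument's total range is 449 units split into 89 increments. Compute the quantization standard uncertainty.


resolution = range / divisions
resolution = 449 / 89 = 5.0449438
u_res = resolution / (2*sqrt(3))
u_res = 5.0449438 / 3.4641016
u_res = 1.4563

1.4563


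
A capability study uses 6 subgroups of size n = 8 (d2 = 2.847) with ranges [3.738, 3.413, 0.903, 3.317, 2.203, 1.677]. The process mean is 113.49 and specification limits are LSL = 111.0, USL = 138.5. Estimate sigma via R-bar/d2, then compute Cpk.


R_bar = (3.738 + 3.413 + 0.903 + 3.317 + 2.203 + 1.677) / 6 = 2.5418333
sigma = R_bar / d2 = 2.5418333 / 2.847 = 0.89281113
Cp = (USL - LSL)/(6*sigma) = (138.5 - 111.0)/(6*0.89281113) = 5.1336
Cpu = (138.5 - 113.49)/(3*0.89281113) = 9.3375
Cpl = (113.49 - 111.0)/(3*0.89281113) = 0.9296
Cpk = min(Cpu, Cpl) = 0.9296

0.9296


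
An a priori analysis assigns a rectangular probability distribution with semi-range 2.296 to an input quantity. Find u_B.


u_B = half_width / sqrt(3)
u_B = 2.296 / 1.7320508
u_B = 1.3256

1.3256


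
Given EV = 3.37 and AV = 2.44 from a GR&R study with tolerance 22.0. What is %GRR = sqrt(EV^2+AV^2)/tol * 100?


GRR = sqrt(EV^2 + AV^2) = sqrt(3.37^2 + 2.44^2) = 4.1605889
%GRR = GRR / tol * 100 = 4.1605889 / 22.0 * 100
%GRR = 18.9118

18.9118


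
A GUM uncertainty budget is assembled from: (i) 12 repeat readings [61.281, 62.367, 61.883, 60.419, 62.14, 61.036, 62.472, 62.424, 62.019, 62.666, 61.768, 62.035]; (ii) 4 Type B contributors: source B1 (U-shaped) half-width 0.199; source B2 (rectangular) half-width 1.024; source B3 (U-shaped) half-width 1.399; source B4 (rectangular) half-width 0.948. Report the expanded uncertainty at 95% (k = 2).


mean = (61.281 + 62.367 + 61.883 + 60.419 + 62.14 + 61.036 + 62.472 + 62.424 + 62.019 + 62.666 + 61.768 + 62.035) / 12 = 61.87583333
s = sqrt(sum((x - mean)^2)/(n-1)) = 0.66266087
u_A = s / sqrt(n) = 0.66266087 / sqrt(12) = 0.19129372
u_B1 = 0.199 / sqrt(2) = 0.14071425
u_B2 = 1.024 / sqrt(3) = 0.59120668
u_B3 = 1.399 / sqrt(2) = 0.98924239
u_B4 = 0.948 / sqrt(3) = 0.54732806
uc = sqrt(0.19129372^2 + 0.14071425^2 + 0.59120668^2 + 0.98924239^2 + 0.54732806^2) = 1.297724
U = k * uc = 2 * 1.297724
U = 2.5954

2.5954


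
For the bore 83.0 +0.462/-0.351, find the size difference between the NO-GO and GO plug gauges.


GO = nominal - lower_tol (smallest hole = maximum material condition)
GO = 83.0 - 0.351 = 82.649
NO-GO = nominal + upper_tol (largest hole = least material condition)
NO-GO = 83.0 + 0.462 = 83.462
spread = NO-GO - GO = 83.462 - 82.649 = 0.8130

0.8130


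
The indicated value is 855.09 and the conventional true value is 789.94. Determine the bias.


Systematic error = measured - true
= 855.09 - 789.94
= 65.1500

65.1500


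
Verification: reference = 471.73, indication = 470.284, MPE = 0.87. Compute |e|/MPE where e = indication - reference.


e = indication - reference = 470.284 - 471.73 = -1.4460
|e| = 1.4460
ratio = |e| / MPE = 1.4460 / 0.87
ratio = 1.6621

1.6621


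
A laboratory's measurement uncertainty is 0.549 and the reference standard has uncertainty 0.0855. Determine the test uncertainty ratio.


TUR = u_lab / u_ref
= 0.549 / 0.0855
= 6.4211

6.4211


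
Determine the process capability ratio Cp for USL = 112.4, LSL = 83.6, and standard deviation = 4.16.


Cp = (USL - LSL) / (6 * sigma)
= (112.4 - 83.6) / (6 * 4.16)
= 28.8000 / 24.9600
= 1.1538

1.1538


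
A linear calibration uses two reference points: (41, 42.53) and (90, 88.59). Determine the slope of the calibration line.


slope = (y2 - y1) / (x2 - x1)
= (88.59 - 42.53) / (90 - 41)
= 46.0600 / 49
= 0.9400

0.9400


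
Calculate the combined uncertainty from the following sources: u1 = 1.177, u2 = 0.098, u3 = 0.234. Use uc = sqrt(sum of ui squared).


uc = sqrt(1.177^2 + 0.098^2 + 0.234^2)
uc = sqrt(1.449689)
uc = 1.2040

1.2040


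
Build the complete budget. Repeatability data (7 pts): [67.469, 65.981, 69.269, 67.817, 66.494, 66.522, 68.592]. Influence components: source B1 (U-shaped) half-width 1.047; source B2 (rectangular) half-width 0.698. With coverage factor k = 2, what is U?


mean = (67.469 + 65.981 + 69.269 + 67.817 + 66.494 + 66.522 + 68.592) / 7 = 67.44914286
s = sqrt(sum((x - mean)^2)/(n-1)) = 1.2028474
u_A = s / sqrt(n) = 1.2028474 / sqrt(7) = 0.45463358
u_B1 = 1.047 / sqrt(2) = 0.7403408
u_B2 = 0.698 / sqrt(3) = 0.40299049
uc = sqrt(0.45463358^2 + 0.7403408^2 + 0.40299049^2) = 0.9577043
U = k * uc = 2 * 0.9577043
U = 1.9154

1.9154


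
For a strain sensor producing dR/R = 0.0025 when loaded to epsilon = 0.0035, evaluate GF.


GF = (dR/R) / epsilon
= 0.0025 / 0.0035
= 0.7143

0.7143


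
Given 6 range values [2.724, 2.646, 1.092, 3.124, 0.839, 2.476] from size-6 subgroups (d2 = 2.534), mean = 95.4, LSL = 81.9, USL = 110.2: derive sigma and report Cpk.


R_bar = (2.724 + 2.646 + 1.092 + 3.124 + 0.839 + 2.476) / 6 = 2.1501667
sigma = R_bar / d2 = 2.1501667 / 2.534 = 0.84852672
Cp = (USL - LSL)/(6*sigma) = (110.2 - 81.9)/(6*0.84852672) = 5.5587
Cpu = (110.2 - 95.4)/(3*0.84852672) = 5.8140
Cpl = (95.4 - 81.9)/(3*0.84852672) = 5.3033
Cpk = min(Cpu, Cpl) = 5.3033

5.3033


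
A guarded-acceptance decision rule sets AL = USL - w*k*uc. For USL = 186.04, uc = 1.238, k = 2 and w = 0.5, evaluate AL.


U = k * uc = 2 * 1.238 = 2.476
guard band g = w * U = 0.5 * 2.476 = 1.238
AL = USL - g = 186.04 - 1.238
AL = 184.8020

184.8020


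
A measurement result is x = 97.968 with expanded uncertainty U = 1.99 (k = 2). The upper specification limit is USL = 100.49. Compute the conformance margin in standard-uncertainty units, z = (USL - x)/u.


u = U / k = 1.99 / 2 = 0.995
margin = |USL - x| = |100.49 - 97.968| = 2.522
z = margin / u = 2.522 / 0.995
z = 2.5347

2.5347


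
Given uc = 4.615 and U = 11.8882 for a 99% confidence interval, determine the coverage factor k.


k = U / uc
k = 11.8882 / 4.615
k = 2.576

2.576


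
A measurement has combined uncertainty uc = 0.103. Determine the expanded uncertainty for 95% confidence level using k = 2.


U = k * uc
U = 2 * 0.103
U = 0.2060

0.2060


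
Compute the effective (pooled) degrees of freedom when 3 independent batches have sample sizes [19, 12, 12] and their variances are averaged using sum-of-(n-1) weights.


nu = sum_i (n_i - 1)
nu = ((19 - 1) + (12 - 1) + (12 - 1))
nu = 18 + 11 + 11
nu = 40

40


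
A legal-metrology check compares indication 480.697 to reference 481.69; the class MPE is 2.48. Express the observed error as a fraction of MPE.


e = indication - reference = 480.697 - 481.69 = -0.9930
|e| = 0.9930
ratio = |e| / MPE = 0.9930 / 2.48
ratio = 0.4004

0.4004


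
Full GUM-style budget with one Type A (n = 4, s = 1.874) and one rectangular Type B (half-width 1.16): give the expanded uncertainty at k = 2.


u_A = s / sqrt(n) = 1.874 / sqrt(4) = 0.937
u_B = half_width / sqrt(3) = 1.16 / sqrt(3) = 0.66972631
uc = sqrt(u_A^2 + u_B^2) = sqrt(0.937^2 + 0.66972631^2) = 1.1517388
U = k * uc = 2 * 1.1517388
U = 2.3035

2.3035


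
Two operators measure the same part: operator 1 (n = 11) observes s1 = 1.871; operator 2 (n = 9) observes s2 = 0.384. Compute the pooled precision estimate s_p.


s_p = sqrt(((n1-1)*s1^2 + (n2-1)*s2^2) / (n1+n2-2))
numerator = (11-1)*1.871^2 + (9-1)*0.384^2 = 35.00641 + 1.179648 = 36.186058
denominator = 11 + 9 - 2 = 18
s_p^2 = 36.186058 / 18 = 2.0103366
s_p = sqrt(2.0103366) = 1.4179

1.4179


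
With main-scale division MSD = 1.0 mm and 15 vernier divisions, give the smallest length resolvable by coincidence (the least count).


LC = MSD / n_div
= 1.0 / 15
= 0.0667

0.0667


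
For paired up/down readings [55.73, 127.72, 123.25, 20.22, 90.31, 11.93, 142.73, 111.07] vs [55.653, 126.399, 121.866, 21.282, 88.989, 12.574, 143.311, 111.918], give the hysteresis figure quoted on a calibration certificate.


|55.73 - 55.653| = 0.0770
|127.72 - 126.399| = 1.3210
|123.25 - 121.866| = 1.3840
|20.22 - 21.282| = 1.0620
|90.31 - 88.989| = 1.3210
|11.93 - 12.574| = 0.6440
|142.73 - 143.311| = 0.5810
|111.07 - 111.918| = 0.8480
hysteresis = max(diffs) = 1.3840

1.3840


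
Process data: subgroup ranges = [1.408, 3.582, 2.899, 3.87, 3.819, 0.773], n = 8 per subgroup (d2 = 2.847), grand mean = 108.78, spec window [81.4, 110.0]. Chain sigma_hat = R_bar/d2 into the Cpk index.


R_bar = (1.408 + 3.582 + 2.899 + 3.87 + 3.819 + 0.773) / 6 = 2.7251667
sigma = R_bar / d2 = 2.7251667 / 2.847 = 0.95720643
Cp = (USL - LSL)/(6*sigma) = (110.0 - 81.4)/(6*0.95720643) = 4.9798
Cpu = (110.0 - 108.78)/(3*0.95720643) = 0.4248
Cpl = (108.78 - 81.4)/(3*0.95720643) = 9.5347
Cpk = min(Cpu, Cpl) = 0.4248

0.4248


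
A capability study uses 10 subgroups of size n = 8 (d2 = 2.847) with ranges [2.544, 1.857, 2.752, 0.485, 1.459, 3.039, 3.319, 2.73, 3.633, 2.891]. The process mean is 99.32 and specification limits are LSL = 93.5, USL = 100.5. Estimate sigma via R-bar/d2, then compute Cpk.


R_bar = (2.544 + 1.857 + 2.752 + 0.485 + 1.459 + 3.039 + 3.319 + 2.73 + 3.633 + 2.891) / 10 = 2.4709
sigma = R_bar / d2 = 2.4709 / 2.847 = 0.86789603
Cp = (USL - LSL)/(6*sigma) = (100.5 - 93.5)/(6*0.86789603) = 1.3442
Cpu = (100.5 - 99.32)/(3*0.86789603) = 0.4532
Cpl = (99.32 - 93.5)/(3*0.86789603) = 2.2353
Cpk = min(Cpu, Cpl) = 0.4532

0.4532


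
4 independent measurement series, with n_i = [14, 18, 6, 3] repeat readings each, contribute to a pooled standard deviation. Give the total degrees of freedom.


nu = sum_i (n_i - 1)
nu = ((14 - 1) + (18 - 1) + (6 - 1) + (3 - 1))
nu = 13 + 17 + 5 + 2
nu = 37

37


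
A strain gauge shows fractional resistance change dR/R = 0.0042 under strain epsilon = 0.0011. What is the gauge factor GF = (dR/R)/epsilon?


GF = (dR/R) / epsilon
= 0.0042 / 0.0011
= 3.8182

3.8182


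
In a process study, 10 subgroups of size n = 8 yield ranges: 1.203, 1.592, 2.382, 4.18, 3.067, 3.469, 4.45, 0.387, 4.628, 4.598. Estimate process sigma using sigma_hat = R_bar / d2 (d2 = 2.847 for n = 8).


R_bar = (1.203 + 1.592 + 2.382 + 4.18 + 3.067 + 3.469 + 4.45 + 0.387 + 4.628 + 4.598) / 10
R_bar = 29.956 / 10 = 2.9956
sigma_hat = R_bar / d2 = 2.9956 / 2.847 = 1.0522

1.0522


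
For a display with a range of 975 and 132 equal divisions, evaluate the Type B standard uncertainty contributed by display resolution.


resolution = range / divisions
resolution = 975 / 132 = 7.3863636
u_res = resolution / (2*sqrt(3))
u_res = 7.3863636 / 3.4641016
u_res = 2.1323

2.1323


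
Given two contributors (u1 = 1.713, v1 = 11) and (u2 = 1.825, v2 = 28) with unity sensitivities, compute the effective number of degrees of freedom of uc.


uc = sqrt(u1^2 + u2^2) = sqrt(1.713^2 + 1.825^2) = 2.502997
v_eff = uc^4 / (u1^4/v1 + u2^4/v2)
= 2.502997^4 / (1.713^4/11 + 1.825^4/28)
= 39.25015 / 1.1789555
v_eff = 33.2923

33.2923


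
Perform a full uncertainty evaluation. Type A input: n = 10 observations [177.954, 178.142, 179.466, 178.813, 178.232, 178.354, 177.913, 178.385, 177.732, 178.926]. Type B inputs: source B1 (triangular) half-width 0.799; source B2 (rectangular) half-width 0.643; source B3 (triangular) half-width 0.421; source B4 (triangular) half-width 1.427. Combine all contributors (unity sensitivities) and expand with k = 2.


mean = (177.954 + 178.142 + 179.466 + 178.813 + 178.232 + 178.354 + 177.913 + 178.385 + 177.732 + 178.926) / 10 = 178.3917
s = sqrt(sum((x - mean)^2)/(n-1)) = 0.53357808
u_A = s / sqrt(n) = 0.53357808 / sqrt(10) = 0.1687322
u_B1 = 0.799 / sqrt(6) = 0.32619038
u_B2 = 0.643 / sqrt(3) = 0.37123622
u_B3 = 0.421 / sqrt(6) = 0.17187253
u_B4 = 1.427 / sqrt(6) = 0.58257031
uc = sqrt(0.1687322^2 + 0.32619038^2 + 0.37123622^2 + 0.17187253^2 + 0.58257031^2) = 0.80100898
U = k * uc = 2 * 0.80100898
U = 1.6020

1.6020


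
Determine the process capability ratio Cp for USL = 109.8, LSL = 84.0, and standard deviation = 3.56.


Cp = (USL - LSL) / (6 * sigma)
= (109.8 - 84.0) / (6 * 3.56)
= 25.8000 / 21.3600
= 1.2079

1.2079


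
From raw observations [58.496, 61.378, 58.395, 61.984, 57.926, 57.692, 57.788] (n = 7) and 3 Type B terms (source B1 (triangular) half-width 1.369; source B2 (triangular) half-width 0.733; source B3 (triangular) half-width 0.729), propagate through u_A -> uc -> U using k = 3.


mean = (58.496 + 61.378 + 58.395 + 61.984 + 57.926 + 57.692 + 57.788) / 7 = 59.09414286
s = sqrt(sum((x - mean)^2)/(n-1)) = 1.8004826
u_A = s / sqrt(n) = 1.8004826 / sqrt(7) = 0.68051846
u_B1 = 1.369 / sqrt(6) = 0.55889191
u_B2 = 0.733 / sqrt(6) = 0.299246
u_B3 = 0.729 / sqrt(6) = 0.297613
uc = sqrt(0.68051846^2 + 0.55889191^2 + 0.299246^2 + 0.297613^2) = 0.9765179
U = k * uc = 3 * 0.9765179
U = 2.9296

2.9296


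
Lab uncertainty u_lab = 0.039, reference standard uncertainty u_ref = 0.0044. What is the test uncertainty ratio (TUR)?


TUR = u_lab / u_ref
= 0.039 / 0.0044
= 8.8636

8.8636


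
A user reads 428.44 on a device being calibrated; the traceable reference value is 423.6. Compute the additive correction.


Correction = standard - reading
= 423.6 - 428.44
= -4.8400

-4.8400


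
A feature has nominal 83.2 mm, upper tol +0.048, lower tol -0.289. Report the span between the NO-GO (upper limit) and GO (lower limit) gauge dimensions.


GO = nominal - lower_tol (smallest hole = maximum material condition)
GO = 83.2 - 0.289 = 82.911
NO-GO = nominal + upper_tol (largest hole = least material condition)
NO-GO = 83.2 + 0.048 = 83.248
spread = NO-GO - GO = 83.248 - 82.911 = 0.3370

0.3370


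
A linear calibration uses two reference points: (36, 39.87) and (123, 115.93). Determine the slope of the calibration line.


slope = (y2 - y1) / (x2 - x1)
= (115.93 - 39.87) / (123 - 36)
= 76.0600 / 87
= 0.8743

0.8743


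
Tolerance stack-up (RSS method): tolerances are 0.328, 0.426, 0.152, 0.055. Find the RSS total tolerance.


RSS = sqrt(0.328^2 + 0.426^2 + 0.152^2 + 0.055^2)
= sqrt(0.315189)
= 0.5614

0.5614


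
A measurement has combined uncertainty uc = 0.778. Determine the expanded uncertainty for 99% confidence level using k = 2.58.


U = k * uc
U = 2.58 * 0.778
U = 2.0072

2.0072


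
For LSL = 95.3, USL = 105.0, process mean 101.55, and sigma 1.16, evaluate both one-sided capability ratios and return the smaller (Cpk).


Cpu = (USL - mean) / (3*sigma) = (105.0 - 101.55) / (3*1.16) = 0.9914
Cpl = (mean - LSL) / (3*sigma) = (101.55 - 95.3) / (3*1.16) = 1.7960
Cpk = min(Cpu, Cpl) = 0.9914

0.9914


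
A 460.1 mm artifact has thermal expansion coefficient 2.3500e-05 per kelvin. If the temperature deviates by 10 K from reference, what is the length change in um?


dL = L * alpha * dT
= 460.1 * 2.3500e-05 * 10
= 0.1081235 mm
dL_um = 0.1081235 * 1000 = 108.1235 um

108.1235


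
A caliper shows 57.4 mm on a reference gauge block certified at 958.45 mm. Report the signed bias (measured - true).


Systematic error = measured - true
= 57.4 - 958.45
= -901.0500

-901.0500


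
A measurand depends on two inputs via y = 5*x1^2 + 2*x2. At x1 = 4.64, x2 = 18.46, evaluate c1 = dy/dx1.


y = 5*x1^2 + 2*x2
dy/dx1 = 2*5*x1
Evaluate at x1 = 4.64: c1 = 10 * 4.64
c1 = 46.4000

46.4000


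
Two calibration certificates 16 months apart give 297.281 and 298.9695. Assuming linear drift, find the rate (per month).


rate = (v2 - v1) / months
= (298.9695 - 297.281) / 16
= 1.6885 / 16
= 0.1055

0.1055


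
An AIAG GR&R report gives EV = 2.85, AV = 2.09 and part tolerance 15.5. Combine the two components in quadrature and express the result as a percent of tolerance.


GRR = sqrt(EV^2 + AV^2) = sqrt(2.85^2 + 2.09^2) = 3.5342043
%GRR = GRR / tol * 100 = 3.5342043 / 15.5 * 100
%GRR = 22.8013

22.8013


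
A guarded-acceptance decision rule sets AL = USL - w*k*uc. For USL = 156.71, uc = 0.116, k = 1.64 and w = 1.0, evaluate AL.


U = k * uc = 1.64 * 0.116 = 0.19024
guard band g = w * U = 1.0 * 0.19024 = 0.19024
AL = USL - g = 156.71 - 0.19024
AL = 156.5198

156.5198


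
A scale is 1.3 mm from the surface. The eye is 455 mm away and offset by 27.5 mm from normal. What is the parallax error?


error = h * offset / d
= 1.3 * 27.5 / 455
= 0.0786

0.0786


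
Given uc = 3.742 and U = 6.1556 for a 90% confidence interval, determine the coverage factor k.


k = U / uc
k = 6.1556 / 3.742
k = 1.645

1.645


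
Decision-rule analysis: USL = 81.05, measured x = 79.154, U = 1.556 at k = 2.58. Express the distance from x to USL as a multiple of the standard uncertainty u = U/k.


u = U / k = 1.556 / 2.58 = 0.60310078
margin = |USL - x| = |81.05 - 79.154| = 1.896
z = margin / u = 1.896 / 0.60310078
z = 3.1438

3.1438


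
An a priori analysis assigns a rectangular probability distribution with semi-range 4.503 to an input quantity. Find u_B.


u_B = half_width / sqrt(3)
u_B = 4.503 / 1.7320508
u_B = 2.5998

2.5998


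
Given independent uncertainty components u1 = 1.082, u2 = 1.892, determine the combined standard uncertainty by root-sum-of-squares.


uc = sqrt(1.082^2 + 1.892^2)
uc = sqrt(4.750388)
uc = 2.1795

2.1795


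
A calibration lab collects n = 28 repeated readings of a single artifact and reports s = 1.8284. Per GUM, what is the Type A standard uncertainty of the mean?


u_A = s / sqrt(n)
u_A = 1.8284 / sqrt(28)
u_A = 1.8284 / 5.2915026
u_A = 0.3455

0.3455


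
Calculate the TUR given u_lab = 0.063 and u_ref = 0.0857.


TUR = u_lab / u_ref
= 0.063 / 0.0857
= 0.7351

0.7351


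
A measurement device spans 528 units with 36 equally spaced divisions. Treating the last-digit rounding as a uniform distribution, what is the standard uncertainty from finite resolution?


resolution = range / divisions
resolution = 528 / 36 = 14.666667
u_res = resolution / (2*sqrt(3))
u_res = 14.666667 / 3.4641016
u_res = 4.2339

4.2339


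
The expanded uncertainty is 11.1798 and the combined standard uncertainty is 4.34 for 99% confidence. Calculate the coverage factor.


k = U / uc
k = 11.1798 / 4.34
k = 2.576

2.576


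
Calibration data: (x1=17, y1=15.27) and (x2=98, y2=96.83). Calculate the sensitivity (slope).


slope = (y2 - y1) / (x2 - x1)
= (96.83 - 15.27) / (98 - 17)
= 81.5600 / 81
= 1.0069

1.0069


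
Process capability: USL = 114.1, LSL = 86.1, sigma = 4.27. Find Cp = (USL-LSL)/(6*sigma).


Cp = (USL - LSL) / (6 * sigma)
= (114.1 - 86.1) / (6 * 4.27)
= 28.0000 / 25.6200
= 1.0929

1.0929


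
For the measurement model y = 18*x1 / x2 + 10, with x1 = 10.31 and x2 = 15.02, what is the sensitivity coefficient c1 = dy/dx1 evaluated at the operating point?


y = 18*x1 / x2 + 10
dy/dx1 = 18/x2
Evaluate at x2 = 15.02: c1 = 18 / 15.02
c1 = 1.1984

1.1984


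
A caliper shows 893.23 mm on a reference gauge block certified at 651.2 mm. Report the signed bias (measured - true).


Systematic error = measured - true
= 893.23 - 651.2
= 242.0300

242.0300


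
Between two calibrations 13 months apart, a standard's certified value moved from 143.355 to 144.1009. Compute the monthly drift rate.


rate = (v2 - v1) / months
= (144.1009 - 143.355) / 13
= 0.7459 / 13
= 0.0574

0.0574


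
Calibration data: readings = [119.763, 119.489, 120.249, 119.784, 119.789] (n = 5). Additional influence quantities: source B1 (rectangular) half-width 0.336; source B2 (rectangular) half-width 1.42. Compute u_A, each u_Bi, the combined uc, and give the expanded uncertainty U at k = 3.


mean = (119.763 + 119.489 + 120.249 + 119.784 + 119.789) / 5 = 119.8148
s = sqrt(sum((x - mean)^2)/(n-1)) = 0.27339203
u_A = s / sqrt(n) = 0.27339203 / sqrt(5) = 0.12226463
u_B1 = 0.336 / sqrt(3) = 0.19398969
u_B2 = 1.42 / sqrt(3) = 0.81983738
uc = sqrt(0.12226463^2 + 0.19398969^2 + 0.81983738^2) = 0.85130134
U = k * uc = 3 * 0.85130134
U = 2.5539

2.5539


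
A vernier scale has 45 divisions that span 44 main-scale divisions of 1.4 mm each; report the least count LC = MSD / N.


LC = MSD / n_div
= 1.4 / 45
= 0.0311

0.0311


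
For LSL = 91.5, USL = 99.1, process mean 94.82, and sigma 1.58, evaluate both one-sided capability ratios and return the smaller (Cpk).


Cpu = (USL - mean) / (3*sigma) = (99.1 - 94.82) / (3*1.58) = 0.9030
Cpl = (mean - LSL) / (3*sigma) = (94.82 - 91.5) / (3*1.58) = 0.7004
Cpk = min(Cpu, Cpl) = 0.7004

0.7004


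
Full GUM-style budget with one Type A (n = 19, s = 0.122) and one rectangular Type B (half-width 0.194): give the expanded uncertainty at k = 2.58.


u_A = s / sqrt(n) = 0.122 / sqrt(19) = 0.02798872
u_B = half_width / sqrt(3) = 0.194 / sqrt(3) = 0.11200595
uc = sqrt(u_A^2 + u_B^2) = sqrt(0.02798872^2 + 0.11200595^2) = 0.11544999
U = k * uc = 2.58 * 0.11544999
U = 0.2979

0.2979


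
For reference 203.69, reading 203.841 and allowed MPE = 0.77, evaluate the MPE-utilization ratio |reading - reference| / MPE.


e = indication - reference = 203.841 - 203.69 = 0.1510
|e| = 0.1510
ratio = |e| / MPE = 0.1510 / 0.77
ratio = 0.1961

0.1961


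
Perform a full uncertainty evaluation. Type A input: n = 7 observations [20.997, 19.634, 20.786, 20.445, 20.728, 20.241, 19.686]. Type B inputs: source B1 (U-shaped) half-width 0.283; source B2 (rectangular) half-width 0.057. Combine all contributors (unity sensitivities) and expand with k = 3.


mean = (20.997 + 19.634 + 20.786 + 20.445 + 20.728 + 20.241 + 19.686) / 7 = 20.35957143
s = sqrt(sum((x - mean)^2)/(n-1)) = 0.53625332
u_A = s / sqrt(n) = 0.53625332 / sqrt(7) = 0.2026847
u_B1 = 0.283 / sqrt(2) = 0.20011122
u_B2 = 0.057 / sqrt(3) = 0.032908965
uc = sqrt(0.2026847^2 + 0.20011122^2 + 0.032908965^2) = 0.2867204
U = k * uc = 3 * 0.2867204
U = 0.8602

0.8602


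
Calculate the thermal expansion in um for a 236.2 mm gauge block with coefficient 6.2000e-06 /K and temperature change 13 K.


dL = L * alpha * dT
= 236.2 * 6.2000e-06 * 13
= 0.0190377 mm
dL_um = 0.0190377 * 1000 = 19.0377 um

19.0377


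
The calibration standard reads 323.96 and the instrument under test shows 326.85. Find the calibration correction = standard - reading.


Correction = standard - reading
= 323.96 - 326.85
= -2.8900

-2.8900


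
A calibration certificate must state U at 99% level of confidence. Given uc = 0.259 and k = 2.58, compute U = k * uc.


U = k * uc
U = 2.58 * 0.259
U = 0.6682

0.6682


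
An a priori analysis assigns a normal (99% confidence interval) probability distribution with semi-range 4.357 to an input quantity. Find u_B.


u_B = half_width / 2.576
u_B = 4.357 / 2.576
u_B = 1.6914

1.6914


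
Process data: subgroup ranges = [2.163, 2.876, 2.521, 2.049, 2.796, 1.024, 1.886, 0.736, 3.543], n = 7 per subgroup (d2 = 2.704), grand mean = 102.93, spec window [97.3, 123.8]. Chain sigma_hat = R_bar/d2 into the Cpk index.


R_bar = (2.163 + 2.876 + 2.521 + 2.049 + 2.796 + 1.024 + 1.886 + 0.736 + 3.543) / 9 = 2.1771111
sigma = R_bar / d2 = 2.1771111 / 2.704 = 0.80514464
Cp = (USL - LSL)/(6*sigma) = (123.8 - 97.3)/(6*0.80514464) = 5.4856
Cpu = (123.8 - 102.93)/(3*0.80514464) = 8.6403
Cpl = (102.93 - 97.3)/(3*0.80514464) = 2.3308
Cpk = min(Cpu, Cpl) = 2.3308

2.3308


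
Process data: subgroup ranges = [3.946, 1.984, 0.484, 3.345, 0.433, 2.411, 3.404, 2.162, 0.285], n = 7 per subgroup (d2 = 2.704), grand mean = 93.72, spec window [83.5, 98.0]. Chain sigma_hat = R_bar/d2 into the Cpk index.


R_bar = (3.946 + 1.984 + 0.484 + 3.345 + 0.433 + 2.411 + 3.404 + 2.162 + 0.285) / 9 = 2.0504444
sigma = R_bar / d2 = 2.0504444 / 2.704 = 0.75830044
Cp = (USL - LSL)/(6*sigma) = (98.0 - 83.5)/(6*0.75830044) = 3.1870
Cpu = (98.0 - 93.72)/(3*0.75830044) = 1.8814
Cpl = (93.72 - 83.5)/(3*0.75830044) = 4.4925
Cpk = min(Cpu, Cpl) = 1.8814

1.8814


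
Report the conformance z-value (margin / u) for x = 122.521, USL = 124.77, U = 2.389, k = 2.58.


u = U / k = 2.389 / 2.58 = 0.92596899
margin = |USL - x| = |124.77 - 122.521| = 2.249
z = margin / u = 2.249 / 0.92596899
z = 2.4288

2.4288


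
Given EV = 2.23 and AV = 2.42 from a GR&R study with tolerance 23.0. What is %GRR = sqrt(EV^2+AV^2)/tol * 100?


GRR = sqrt(EV^2 + AV^2) = sqrt(2.23^2 + 2.42^2) = 3.2907902
%GRR = GRR / tol * 100 = 3.2907902 / 23.0 * 100
%GRR = 14.3078

14.3078


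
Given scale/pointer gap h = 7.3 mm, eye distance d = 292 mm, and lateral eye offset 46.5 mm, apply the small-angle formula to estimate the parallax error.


error = h * offset / d
= 7.3 * 46.5 / 292
= 1.1625

1.1625


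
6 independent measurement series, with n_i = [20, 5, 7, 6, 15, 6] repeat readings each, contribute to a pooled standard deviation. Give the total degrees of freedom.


nu = sum_i (n_i - 1)
nu = ((20 - 1) + (5 - 1) + (7 - 1) + (6 - 1) + (15 - 1) + (6 - 1))
nu = 19 + 4 + 6 + 5 + 14 + 5
nu = 53

53


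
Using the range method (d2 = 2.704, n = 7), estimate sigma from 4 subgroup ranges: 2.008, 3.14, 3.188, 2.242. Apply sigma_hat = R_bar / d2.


R_bar = (2.008 + 3.14 + 3.188 + 2.242) / 4
R_bar = 10.578 / 4 = 2.6445
sigma_hat = R_bar / d2 = 2.6445 / 2.704 = 0.9780

0.9780


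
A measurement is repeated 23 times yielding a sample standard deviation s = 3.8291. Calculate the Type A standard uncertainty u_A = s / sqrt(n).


u_A = s / sqrt(n)
u_A = 3.8291 / sqrt(23)
u_A = 3.8291 / 4.7958315
u_A = 0.7984

0.7984


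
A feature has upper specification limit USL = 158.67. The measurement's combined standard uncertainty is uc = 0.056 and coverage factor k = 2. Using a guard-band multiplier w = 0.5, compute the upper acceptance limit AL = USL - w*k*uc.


U = k * uc = 2 * 0.056 = 0.112
guard band g = w * U = 0.5 * 0.112 = 0.056
AL = USL - g = 158.67 - 0.056
AL = 158.6140

158.6140


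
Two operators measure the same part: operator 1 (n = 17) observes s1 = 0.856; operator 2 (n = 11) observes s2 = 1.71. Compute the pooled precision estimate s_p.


s_p = sqrt(((n1-1)*s1^2 + (n2-1)*s2^2) / (n1+n2-2))
numerator = (17-1)*0.856^2 + (11-1)*1.71^2 = 11.723776 + 29.241 = 40.964776
denominator = 17 + 11 - 2 = 26
s_p^2 = 40.964776 / 26 = 1.5755683
s_p = sqrt(1.5755683) = 1.2552

1.2552


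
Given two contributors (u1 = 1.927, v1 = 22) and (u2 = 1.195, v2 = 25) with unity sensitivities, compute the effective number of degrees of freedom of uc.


uc = sqrt(u1^2 + u2^2) = sqrt(1.927^2 + 1.195^2) = 2.2674554
v_eff = uc^4 / (u1^4/v1 + u2^4/v2)
= 2.2674554^4 / (1.927^4/22 + 1.195^4/25)
= 26.433521 / 0.70833441
v_eff = 37.3179

37.3179


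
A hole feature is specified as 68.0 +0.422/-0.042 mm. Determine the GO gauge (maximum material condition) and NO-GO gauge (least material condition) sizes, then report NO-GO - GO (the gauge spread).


GO = nominal - lower_tol (smallest hole = maximum material condition)
GO = 68.0 - 0.042 = 67.958
NO-GO = nominal + upper_tol (largest hole = least material condition)
NO-GO = 68.0 + 0.422 = 68.422
spread = NO-GO - GO = 68.422 - 67.958 = 0.4640

0.4640


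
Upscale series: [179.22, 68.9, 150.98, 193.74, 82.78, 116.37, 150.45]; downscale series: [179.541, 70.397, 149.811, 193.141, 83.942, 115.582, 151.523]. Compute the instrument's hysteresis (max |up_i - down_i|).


|179.22 - 179.541| = 0.3210
|68.9 - 70.397| = 1.4970
|150.98 - 149.811| = 1.1690
|193.74 - 193.141| = 0.5990
|82.78 - 83.942| = 1.1620
|116.37 - 115.582| = 0.7880
|150.45 - 151.523| = 1.0730
hysteresis = max(diffs) = 1.4970

1.4970


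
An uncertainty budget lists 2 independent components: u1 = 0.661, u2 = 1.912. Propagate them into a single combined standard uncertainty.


uc = sqrt(0.661^2 + 1.912^2)
uc = sqrt(4.092665)
uc = 2.0230

2.0230


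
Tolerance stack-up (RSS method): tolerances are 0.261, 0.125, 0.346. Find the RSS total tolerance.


RSS = sqrt(0.261^2 + 0.125^2 + 0.346^2)
= sqrt(0.203462)
= 0.4511

0.4511


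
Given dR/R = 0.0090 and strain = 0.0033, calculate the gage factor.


GF = (dR/R) / epsilon
= 0.0090 / 0.0033
= 2.7273

2.7273


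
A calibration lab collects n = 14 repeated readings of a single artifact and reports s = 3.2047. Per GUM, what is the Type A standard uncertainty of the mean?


u_A = s / sqrt(n)
u_A = 3.2047 / sqrt(14)
u_A = 3.2047 / 3.7416574
u_A = 0.8565

0.8565


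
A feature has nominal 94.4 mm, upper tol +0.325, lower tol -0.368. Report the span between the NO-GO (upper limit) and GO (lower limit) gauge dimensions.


GO = nominal - lower_tol (smallest hole = maximum material condition)
GO = 94.4 - 0.368 = 94.032
NO-GO = nominal + upper_tol (largest hole = least material condition)
NO-GO = 94.4 + 0.325 = 94.725
spread = NO-GO - GO = 94.725 - 94.032 = 0.6930

0.6930


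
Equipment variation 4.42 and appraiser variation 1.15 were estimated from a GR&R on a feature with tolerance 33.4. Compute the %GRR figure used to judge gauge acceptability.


GRR = sqrt(EV^2 + AV^2) = sqrt(4.42^2 + 1.15^2) = 4.5671545
%GRR = GRR / tol * 100 = 4.5671545 / 33.4 * 100
%GRR = 13.6741

13.6741


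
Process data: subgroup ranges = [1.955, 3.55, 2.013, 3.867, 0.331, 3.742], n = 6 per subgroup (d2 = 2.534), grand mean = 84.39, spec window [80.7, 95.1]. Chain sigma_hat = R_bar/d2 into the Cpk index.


R_bar = (1.955 + 3.55 + 2.013 + 3.867 + 0.331 + 3.742) / 6 = 2.5763333
sigma = R_bar / d2 = 2.5763333 / 2.534 = 1.0167061
Cp = (USL - LSL)/(6*sigma) = (95.1 - 80.7)/(6*1.0167061) = 2.3606
Cpu = (95.1 - 84.39)/(3*1.0167061) = 3.5113
Cpl = (84.39 - 80.7)/(3*1.0167061) = 1.2098
Cpk = min(Cpu, Cpl) = 1.2098

1.2098


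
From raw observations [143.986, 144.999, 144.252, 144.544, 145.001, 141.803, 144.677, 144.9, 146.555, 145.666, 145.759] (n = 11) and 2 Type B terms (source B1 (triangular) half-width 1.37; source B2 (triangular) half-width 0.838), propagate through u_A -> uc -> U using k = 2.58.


mean = (143.986 + 144.999 + 144.252 + 144.544 + 145.001 + 141.803 + 144.677 + 144.9 + 146.555 + 145.666 + 145.759) / 11 = 144.7401818
s = sqrt(sum((x - mean)^2)/(n-1)) = 1.2176156
u_A = s / sqrt(n) = 1.2176156 / sqrt(11) = 0.36712492
u_B1 = 1.37 / sqrt(6) = 0.55930016
u_B2 = 0.838 / sqrt(6) = 0.34211207
uc = sqrt(0.36712492^2 + 0.55930016^2 + 0.34211207^2) = 0.75142401
U = k * uc = 2.58 * 0.75142401
U = 1.9387

1.9387


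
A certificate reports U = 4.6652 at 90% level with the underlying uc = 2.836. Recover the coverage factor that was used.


k = U / uc
k = 4.6652 / 2.836
k = 1.645

1.645


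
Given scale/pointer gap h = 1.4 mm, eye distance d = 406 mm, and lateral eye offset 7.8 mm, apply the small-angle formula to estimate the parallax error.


error = h * offset / d
= 1.4 * 7.8 / 406
= 0.0269

0.0269


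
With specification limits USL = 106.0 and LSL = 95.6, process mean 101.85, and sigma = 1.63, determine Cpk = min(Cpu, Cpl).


Cpu = (USL - mean) / (3*sigma) = (106.0 - 101.85) / (3*1.63) = 0.8487
Cpl = (mean - LSL) / (3*sigma) = (101.85 - 95.6) / (3*1.63) = 1.2781
Cpk = min(Cpu, Cpl) = 0.8487

0.8487


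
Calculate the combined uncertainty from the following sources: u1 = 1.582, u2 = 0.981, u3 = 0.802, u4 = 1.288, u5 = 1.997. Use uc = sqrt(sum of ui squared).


uc = sqrt(1.582^2 + 0.981^2 + 0.802^2 + 1.288^2 + 1.997^2)
uc = sqrt(9.755242)
uc = 3.1233

3.1233


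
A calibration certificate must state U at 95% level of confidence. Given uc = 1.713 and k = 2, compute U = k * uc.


U = k * uc
U = 2 * 1.713
U = 3.4260

3.4260


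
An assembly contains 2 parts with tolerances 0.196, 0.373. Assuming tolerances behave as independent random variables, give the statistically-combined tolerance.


RSS = sqrt(0.196^2 + 0.373^2)
= sqrt(0.177545)
= 0.4214

0.4214


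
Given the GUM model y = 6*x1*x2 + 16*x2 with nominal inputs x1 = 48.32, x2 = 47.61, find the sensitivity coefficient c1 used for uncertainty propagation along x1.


y = 6*x1*x2 + 16*x2
dy/dx1 = 6*x2
Evaluate at x2 = 47.61: c1 = 6 * 47.61
c1 = 285.6600

285.6600


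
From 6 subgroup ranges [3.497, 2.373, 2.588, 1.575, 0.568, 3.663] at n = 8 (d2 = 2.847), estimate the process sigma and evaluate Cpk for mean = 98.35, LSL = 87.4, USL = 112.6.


R_bar = (3.497 + 2.373 + 2.588 + 1.575 + 0.568 + 3.663) / 6 = 2.3773333
sigma = R_bar / d2 = 2.3773333 / 2.847 = 0.83503102
Cp = (USL - LSL)/(6*sigma) = (112.6 - 87.4)/(6*0.83503102) = 5.0298
Cpu = (112.6 - 98.35)/(3*0.83503102) = 5.6884
Cpl = (98.35 - 87.4)/(3*0.83503102) = 4.3711
Cpk = min(Cpu, Cpl) = 4.3711

4.3711


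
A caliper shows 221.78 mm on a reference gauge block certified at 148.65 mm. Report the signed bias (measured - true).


Systematic error = measured - true
= 221.78 - 148.65
= 73.1300

73.1300


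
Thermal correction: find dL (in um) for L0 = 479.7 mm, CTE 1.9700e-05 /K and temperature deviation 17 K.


dL = L * alpha * dT
= 479.7 * 1.9700e-05 * 17
= 0.1606515 mm
dL_um = 0.1606515 * 1000 = 160.6515 um

160.6515


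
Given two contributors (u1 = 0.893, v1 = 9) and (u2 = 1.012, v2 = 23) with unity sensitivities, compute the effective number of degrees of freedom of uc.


uc = sqrt(u1^2 + u2^2) = sqrt(0.893^2 + 1.012^2) = 1.349664
v_eff = uc^4 / (u1^4/v1 + u2^4/v2)
= 1.349664^4 / (0.893^4/9 + 1.012^4/23)
= 3.3182007 / 0.11626141
v_eff = 28.5409

28.5409


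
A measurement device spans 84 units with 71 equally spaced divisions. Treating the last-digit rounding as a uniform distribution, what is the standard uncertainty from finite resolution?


resolution = range / divisions
resolution = 84 / 71 = 1.1830986
u_res = resolution / (2*sqrt(3))
u_res = 1.1830986 / 3.4641016
u_res = 0.3415

0.3415


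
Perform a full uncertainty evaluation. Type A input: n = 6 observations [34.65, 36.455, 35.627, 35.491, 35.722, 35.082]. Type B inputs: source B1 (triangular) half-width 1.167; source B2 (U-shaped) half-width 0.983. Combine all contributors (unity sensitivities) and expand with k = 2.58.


mean = (34.65 + 36.455 + 35.627 + 35.491 + 35.722 + 35.082) / 6 = 35.5045
s = sqrt(sum((x - mean)^2)/(n-1)) = 0.61231062
u_A = s / sqrt(n) = 0.61231062 / sqrt(6) = 0.24997476
u_B1 = 1.167 / sqrt(6) = 0.47642575
u_B2 = 0.983 / sqrt(2) = 0.69508597
uc = sqrt(0.24997476^2 + 0.47642575^2 + 0.69508597^2) = 0.87898429
U = k * uc = 2.58 * 0.87898429
U = 2.2678

2.2678


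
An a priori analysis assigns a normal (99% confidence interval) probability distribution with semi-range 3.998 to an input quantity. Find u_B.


u_B = half_width / 2.576
u_B = 3.998 / 2.576
u_B = 1.5520

1.5520


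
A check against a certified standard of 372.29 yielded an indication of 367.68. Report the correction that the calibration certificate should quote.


Correction = standard - reading
= 372.29 - 367.68
= 4.6100

4.6100
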